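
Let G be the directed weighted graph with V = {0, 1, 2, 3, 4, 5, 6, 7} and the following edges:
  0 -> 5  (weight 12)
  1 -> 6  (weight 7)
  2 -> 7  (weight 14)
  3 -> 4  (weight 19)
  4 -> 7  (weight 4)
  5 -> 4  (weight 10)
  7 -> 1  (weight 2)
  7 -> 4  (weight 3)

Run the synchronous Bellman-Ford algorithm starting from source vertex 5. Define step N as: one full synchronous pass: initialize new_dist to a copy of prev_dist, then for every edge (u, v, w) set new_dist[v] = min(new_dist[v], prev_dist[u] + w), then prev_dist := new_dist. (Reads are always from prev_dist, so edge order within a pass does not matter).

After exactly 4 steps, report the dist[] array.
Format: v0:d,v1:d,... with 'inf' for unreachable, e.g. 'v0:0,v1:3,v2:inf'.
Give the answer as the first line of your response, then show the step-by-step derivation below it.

v0:inf,v1:16,v2:inf,v3:inf,v4:10,v5:0,v6:23,v7:14

step 1: dist = v0:inf,v1:inf,v2:inf,v3:inf,v4:10,v5:0,v6:inf,v7:inf
step 2: dist = v0:inf,v1:inf,v2:inf,v3:inf,v4:10,v5:0,v6:inf,v7:14
step 3: dist = v0:inf,v1:16,v2:inf,v3:inf,v4:10,v5:0,v6:inf,v7:14
step 4: dist = v0:inf,v1:16,v2:inf,v3:inf,v4:10,v5:0,v6:23,v7:14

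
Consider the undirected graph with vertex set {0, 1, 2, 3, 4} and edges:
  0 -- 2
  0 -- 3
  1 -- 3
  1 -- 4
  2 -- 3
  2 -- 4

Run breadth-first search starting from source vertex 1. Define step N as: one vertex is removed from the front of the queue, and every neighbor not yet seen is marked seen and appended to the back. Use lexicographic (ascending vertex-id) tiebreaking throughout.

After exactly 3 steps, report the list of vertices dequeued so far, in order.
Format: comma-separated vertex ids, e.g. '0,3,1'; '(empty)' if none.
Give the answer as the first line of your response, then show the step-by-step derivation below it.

1,3,4

step 1: dequeue 1; queue=[3,4]; order=1
step 2: dequeue 3; queue=[4,0,2]; order=1,3
step 3: dequeue 4; queue=[0,2]; order=1,3,4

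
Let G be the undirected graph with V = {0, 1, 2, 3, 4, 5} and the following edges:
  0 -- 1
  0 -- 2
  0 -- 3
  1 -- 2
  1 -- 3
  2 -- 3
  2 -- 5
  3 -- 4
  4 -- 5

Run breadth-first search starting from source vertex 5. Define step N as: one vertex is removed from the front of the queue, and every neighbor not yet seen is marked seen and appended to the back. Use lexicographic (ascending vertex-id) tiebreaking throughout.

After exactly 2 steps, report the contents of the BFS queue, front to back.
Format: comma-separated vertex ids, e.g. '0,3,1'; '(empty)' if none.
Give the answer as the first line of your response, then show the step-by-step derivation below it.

4,0,1,3

step 1: dequeue 5; queue=[2,4]; order=5
step 2: dequeue 2; queue=[4,0,1,3]; order=5,2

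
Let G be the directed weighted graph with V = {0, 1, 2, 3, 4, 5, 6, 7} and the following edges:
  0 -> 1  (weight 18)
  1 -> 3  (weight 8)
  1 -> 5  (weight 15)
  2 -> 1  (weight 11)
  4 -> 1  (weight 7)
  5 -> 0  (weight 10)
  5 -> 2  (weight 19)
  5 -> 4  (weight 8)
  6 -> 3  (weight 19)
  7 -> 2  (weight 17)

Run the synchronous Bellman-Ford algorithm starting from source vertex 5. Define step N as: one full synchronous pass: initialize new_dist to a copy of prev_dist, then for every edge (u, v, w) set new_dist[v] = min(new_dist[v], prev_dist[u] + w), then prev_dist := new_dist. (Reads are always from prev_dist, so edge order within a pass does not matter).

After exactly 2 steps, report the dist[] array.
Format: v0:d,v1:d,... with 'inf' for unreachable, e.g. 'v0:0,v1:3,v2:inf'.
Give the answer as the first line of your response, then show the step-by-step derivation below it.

v0:10,v1:15,v2:19,v3:inf,v4:8,v5:0,v6:inf,v7:inf

step 1: dist = v0:10,v1:inf,v2:19,v3:inf,v4:8,v5:0,v6:inf,v7:inf
step 2: dist = v0:10,v1:15,v2:19,v3:inf,v4:8,v5:0,v6:inf,v7:inf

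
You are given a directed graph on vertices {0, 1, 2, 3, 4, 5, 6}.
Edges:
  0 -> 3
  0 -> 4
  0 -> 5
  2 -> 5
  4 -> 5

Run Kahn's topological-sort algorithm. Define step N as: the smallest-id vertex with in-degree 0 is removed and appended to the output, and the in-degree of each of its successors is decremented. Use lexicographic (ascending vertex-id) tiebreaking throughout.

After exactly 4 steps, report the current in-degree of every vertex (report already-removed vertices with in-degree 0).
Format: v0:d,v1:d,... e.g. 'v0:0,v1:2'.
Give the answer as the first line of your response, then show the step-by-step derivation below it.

v0:0,v1:0,v2:0,v3:0,v4:0,v5:1,v6:0

step 1: output 0; order=[0]; indeg=(0,0,0,0,0,2,0)
step 2: output 1; order=[0,1]; indeg=(0,0,0,0,0,2,0)
step 3: output 2; order=[0,1,2]; indeg=(0,0,0,0,0,1,0)
step 4: output 3; order=[0,1,2,3]; indeg=(0,0,0,0,0,1,0)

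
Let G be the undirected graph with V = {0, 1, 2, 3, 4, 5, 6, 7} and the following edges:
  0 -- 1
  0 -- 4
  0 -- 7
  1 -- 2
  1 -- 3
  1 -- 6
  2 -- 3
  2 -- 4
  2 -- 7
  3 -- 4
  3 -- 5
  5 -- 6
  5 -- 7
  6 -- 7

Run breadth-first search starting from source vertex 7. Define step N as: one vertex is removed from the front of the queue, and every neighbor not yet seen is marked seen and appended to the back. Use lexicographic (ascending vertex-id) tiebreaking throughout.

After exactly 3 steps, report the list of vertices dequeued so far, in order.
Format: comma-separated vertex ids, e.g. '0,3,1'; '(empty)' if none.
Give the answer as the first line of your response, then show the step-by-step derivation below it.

7,0,2

step 1: dequeue 7; queue=[0,2,5,6]; order=7
step 2: dequeue 0; queue=[2,5,6,1,4]; order=7,0
step 3: dequeue 2; queue=[5,6,1,4,3]; order=7,0,2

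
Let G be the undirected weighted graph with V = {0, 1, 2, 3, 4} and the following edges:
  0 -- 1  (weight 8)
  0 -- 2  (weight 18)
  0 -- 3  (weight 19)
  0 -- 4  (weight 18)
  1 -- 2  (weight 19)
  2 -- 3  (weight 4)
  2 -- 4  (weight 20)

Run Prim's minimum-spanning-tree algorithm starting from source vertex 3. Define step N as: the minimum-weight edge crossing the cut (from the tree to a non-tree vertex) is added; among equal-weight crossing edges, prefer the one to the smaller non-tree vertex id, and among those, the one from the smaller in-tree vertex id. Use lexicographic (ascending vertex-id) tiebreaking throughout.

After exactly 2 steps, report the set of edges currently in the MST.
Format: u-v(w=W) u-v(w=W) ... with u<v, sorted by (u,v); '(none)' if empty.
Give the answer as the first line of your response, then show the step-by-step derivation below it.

0-2(w=18) 2-3(w=4)

step 1: add edge 2-3 (w=4); MST = {2-3(w=4)}
step 2: add edge 0-2 (w=18); MST = {0-2(w=18) 2-3(w=4)}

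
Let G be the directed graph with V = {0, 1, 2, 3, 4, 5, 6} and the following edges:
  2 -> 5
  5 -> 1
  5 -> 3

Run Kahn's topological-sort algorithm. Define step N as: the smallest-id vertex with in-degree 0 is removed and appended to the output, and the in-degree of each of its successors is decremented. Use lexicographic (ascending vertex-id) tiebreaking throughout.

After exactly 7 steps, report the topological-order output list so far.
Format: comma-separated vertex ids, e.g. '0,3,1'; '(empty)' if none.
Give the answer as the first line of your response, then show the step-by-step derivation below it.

0,2,4,5,1,3,6

step 1: output 0; order=[0]; indeg=(0,1,0,1,0,1,0)
step 2: output 2; order=[0,2]; indeg=(0,1,0,1,0,0,0)
step 3: output 4; order=[0,2,4]; indeg=(0,1,0,1,0,0,0)
step 4: output 5; order=[0,2,4,5]; indeg=(0,0,0,0,0,0,0)
step 5: output 1; order=[0,2,4,5,1]; indeg=(0,0,0,0,0,0,0)
step 6: output 3; order=[0,2,4,5,1,3]; indeg=(0,0,0,0,0,0,0)
step 7: output 6; order=[0,2,4,5,1,3,6]; indeg=(0,0,0,0,0,0,0)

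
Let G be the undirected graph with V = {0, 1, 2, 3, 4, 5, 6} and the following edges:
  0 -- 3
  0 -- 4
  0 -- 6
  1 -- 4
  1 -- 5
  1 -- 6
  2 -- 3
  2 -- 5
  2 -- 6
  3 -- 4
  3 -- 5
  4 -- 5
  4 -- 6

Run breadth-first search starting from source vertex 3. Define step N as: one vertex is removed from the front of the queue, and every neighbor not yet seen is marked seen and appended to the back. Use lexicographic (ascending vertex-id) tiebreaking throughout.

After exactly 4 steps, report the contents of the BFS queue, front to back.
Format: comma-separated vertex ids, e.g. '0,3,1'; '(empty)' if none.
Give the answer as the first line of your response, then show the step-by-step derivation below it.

5,6,1

step 1: dequeue 3; queue=[0,2,4,5]; order=3
step 2: dequeue 0; queue=[2,4,5,6]; order=3,0
step 3: dequeue 2; queue=[4,5,6]; order=3,0,2
step 4: dequeue 4; queue=[5,6,1]; order=3,0,2,4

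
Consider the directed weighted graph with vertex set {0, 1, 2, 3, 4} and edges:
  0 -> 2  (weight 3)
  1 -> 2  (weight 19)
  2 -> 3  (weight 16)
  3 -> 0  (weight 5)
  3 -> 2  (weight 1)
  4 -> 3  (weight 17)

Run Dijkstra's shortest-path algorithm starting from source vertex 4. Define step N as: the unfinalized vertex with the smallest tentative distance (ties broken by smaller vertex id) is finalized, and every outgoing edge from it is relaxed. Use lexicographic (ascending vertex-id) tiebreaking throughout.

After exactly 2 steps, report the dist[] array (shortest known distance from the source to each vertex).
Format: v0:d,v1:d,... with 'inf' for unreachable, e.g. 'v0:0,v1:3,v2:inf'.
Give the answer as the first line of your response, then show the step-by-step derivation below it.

v0:22,v1:inf,v2:18,v3:17,v4:0

step 1: dist = v0:inf,v1:inf,v2:inf,v3:17,v4:0
step 2: dist = v0:22,v1:inf,v2:18,v3:17,v4:0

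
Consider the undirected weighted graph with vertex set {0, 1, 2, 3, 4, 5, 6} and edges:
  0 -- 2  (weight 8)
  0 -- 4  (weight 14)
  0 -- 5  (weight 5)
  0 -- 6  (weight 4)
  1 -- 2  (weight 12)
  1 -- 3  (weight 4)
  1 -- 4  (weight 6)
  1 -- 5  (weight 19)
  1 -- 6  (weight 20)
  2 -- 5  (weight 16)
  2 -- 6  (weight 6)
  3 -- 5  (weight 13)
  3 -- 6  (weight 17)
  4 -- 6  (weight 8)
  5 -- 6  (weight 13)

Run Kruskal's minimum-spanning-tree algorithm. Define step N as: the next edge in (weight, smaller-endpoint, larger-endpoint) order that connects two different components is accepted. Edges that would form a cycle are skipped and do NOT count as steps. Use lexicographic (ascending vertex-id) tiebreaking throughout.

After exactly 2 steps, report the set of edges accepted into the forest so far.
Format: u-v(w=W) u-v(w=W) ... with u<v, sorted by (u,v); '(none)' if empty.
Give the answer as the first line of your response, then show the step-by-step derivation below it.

0-6(w=4) 1-3(w=4)

step 1: add edge 0-6 (w=4); MST = {0-6(w=4)}
step 2: add edge 1-3 (w=4); MST = {0-6(w=4) 1-3(w=4)}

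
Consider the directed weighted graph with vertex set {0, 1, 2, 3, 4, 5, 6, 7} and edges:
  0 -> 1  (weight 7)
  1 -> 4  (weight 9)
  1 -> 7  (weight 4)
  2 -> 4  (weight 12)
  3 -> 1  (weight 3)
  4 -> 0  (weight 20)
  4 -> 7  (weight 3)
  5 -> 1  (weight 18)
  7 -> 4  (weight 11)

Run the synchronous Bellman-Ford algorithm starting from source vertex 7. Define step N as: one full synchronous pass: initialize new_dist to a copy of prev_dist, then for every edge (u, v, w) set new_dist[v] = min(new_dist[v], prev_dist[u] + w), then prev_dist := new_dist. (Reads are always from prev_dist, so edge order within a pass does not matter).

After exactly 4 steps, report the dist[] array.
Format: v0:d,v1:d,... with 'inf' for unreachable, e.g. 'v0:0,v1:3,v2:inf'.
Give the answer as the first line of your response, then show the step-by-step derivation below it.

v0:31,v1:38,v2:inf,v3:inf,v4:11,v5:inf,v6:inf,v7:0

step 1: dist = v0:inf,v1:inf,v2:inf,v3:inf,v4:11,v5:inf,v6:inf,v7:0
step 2: dist = v0:31,v1:inf,v2:inf,v3:inf,v4:11,v5:inf,v6:inf,v7:0
step 3: dist = v0:31,v1:38,v2:inf,v3:inf,v4:11,v5:inf,v6:inf,v7:0
step 4: dist = v0:31,v1:38,v2:inf,v3:inf,v4:11,v5:inf,v6:inf,v7:0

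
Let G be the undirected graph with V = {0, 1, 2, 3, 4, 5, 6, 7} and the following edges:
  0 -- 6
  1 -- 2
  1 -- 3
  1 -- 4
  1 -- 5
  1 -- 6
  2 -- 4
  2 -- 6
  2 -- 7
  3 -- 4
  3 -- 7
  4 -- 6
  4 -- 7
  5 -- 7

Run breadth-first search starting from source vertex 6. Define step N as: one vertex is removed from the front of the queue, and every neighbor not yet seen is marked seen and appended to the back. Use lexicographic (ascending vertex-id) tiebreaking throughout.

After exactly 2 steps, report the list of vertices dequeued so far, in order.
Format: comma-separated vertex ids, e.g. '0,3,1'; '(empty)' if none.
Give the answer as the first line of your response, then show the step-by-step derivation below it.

6,0

step 1: dequeue 6; queue=[0,1,2,4]; order=6
step 2: dequeue 0; queue=[1,2,4]; order=6,0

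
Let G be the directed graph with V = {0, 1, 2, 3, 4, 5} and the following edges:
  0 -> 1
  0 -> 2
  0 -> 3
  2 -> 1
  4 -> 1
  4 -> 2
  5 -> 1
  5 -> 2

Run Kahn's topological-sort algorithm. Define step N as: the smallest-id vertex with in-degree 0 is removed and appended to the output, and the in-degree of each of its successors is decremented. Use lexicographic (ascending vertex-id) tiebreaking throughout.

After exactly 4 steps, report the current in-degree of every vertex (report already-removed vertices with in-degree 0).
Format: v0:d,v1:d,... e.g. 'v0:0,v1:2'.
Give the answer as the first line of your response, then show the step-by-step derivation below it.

v0:0,v1:1,v2:0,v3:0,v4:0,v5:0

step 1: output 0; order=[0]; indeg=(0,3,2,0,0,0)
step 2: output 3; order=[0,3]; indeg=(0,3,2,0,0,0)
step 3: output 4; order=[0,3,4]; indeg=(0,2,1,0,0,0)
step 4: output 5; order=[0,3,4,5]; indeg=(0,1,0,0,0,0)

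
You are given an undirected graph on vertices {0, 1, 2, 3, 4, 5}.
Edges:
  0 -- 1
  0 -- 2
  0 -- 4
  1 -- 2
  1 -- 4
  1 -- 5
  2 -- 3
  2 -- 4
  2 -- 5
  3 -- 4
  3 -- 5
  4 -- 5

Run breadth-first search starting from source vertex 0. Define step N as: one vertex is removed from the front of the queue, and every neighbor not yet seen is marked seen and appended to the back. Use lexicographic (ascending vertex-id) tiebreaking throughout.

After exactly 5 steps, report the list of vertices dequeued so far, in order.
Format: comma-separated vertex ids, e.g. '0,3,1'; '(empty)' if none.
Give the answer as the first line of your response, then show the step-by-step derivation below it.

0,1,2,4,5

step 1: dequeue 0; queue=[1,2,4]; order=0
step 2: dequeue 1; queue=[2,4,5]; order=0,1
step 3: dequeue 2; queue=[4,5,3]; order=0,1,2
step 4: dequeue 4; queue=[5,3]; order=0,1,2,4
step 5: dequeue 5; queue=[3]; order=0,1,2,4,5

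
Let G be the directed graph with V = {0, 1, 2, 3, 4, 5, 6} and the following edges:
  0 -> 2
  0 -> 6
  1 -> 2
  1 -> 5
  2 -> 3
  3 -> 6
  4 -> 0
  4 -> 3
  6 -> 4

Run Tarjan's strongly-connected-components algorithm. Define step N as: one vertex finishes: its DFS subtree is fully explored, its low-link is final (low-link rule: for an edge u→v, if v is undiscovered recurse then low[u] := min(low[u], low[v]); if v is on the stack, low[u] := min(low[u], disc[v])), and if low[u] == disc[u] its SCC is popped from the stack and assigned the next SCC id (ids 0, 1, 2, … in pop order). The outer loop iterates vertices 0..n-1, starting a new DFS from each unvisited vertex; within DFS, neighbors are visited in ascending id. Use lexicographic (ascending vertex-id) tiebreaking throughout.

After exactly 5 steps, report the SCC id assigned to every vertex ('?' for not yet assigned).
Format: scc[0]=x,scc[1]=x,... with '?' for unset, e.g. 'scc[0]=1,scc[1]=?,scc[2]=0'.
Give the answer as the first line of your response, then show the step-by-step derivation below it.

scc[0]=0,scc[1]=?,scc[2]=0,scc[3]=0,scc[4]=0,scc[5]=?,scc[6]=0

step 1: low=(low[0]=0,low[1]=?,low[2]=1,low[3]=2,low[4]=0,low[5]=?,low[6]=3); scc=(scc[0]=?,scc[1]=?,scc[2]=?,scc[3]=?,scc[4]=?,scc[5]=?,scc[6]=?)
step 2: low=(low[0]=0,low[1]=?,low[2]=1,low[3]=2,low[4]=0,low[5]=?,low[6]=0); scc=(scc[0]=?,scc[1]=?,scc[2]=?,scc[3]=?,scc[4]=?,scc[5]=?,scc[6]=?)
step 3: low=(low[0]=0,low[1]=?,low[2]=1,low[3]=0,low[4]=0,low[5]=?,low[6]=0); scc=(scc[0]=?,scc[1]=?,scc[2]=?,scc[3]=?,scc[4]=?,scc[5]=?,scc[6]=?)
step 4: low=(low[0]=0,low[1]=?,low[2]=0,low[3]=0,low[4]=0,low[5]=?,low[6]=0); scc=(scc[0]=?,scc[1]=?,scc[2]=?,scc[3]=?,scc[4]=?,scc[5]=?,scc[6]=?)
step 5: low=(low[0]=0,low[1]=?,low[2]=0,low[3]=0,low[4]=0,low[5]=?,low[6]=0); scc=(scc[0]=0,scc[1]=?,scc[2]=0,scc[3]=0,scc[4]=0,scc[5]=?,scc[6]=0)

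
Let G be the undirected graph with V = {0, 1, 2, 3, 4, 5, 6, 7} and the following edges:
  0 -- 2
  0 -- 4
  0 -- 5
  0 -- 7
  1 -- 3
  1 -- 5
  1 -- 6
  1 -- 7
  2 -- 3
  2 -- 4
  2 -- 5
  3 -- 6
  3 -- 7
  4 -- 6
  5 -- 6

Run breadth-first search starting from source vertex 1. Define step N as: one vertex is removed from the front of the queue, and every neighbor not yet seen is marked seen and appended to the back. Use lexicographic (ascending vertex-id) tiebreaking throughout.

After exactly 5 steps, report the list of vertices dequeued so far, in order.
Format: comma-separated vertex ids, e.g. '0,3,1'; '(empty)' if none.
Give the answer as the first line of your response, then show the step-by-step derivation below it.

1,3,5,6,7

step 1: dequeue 1; queue=[3,5,6,7]; order=1
step 2: dequeue 3; queue=[5,6,7,2]; order=1,3
step 3: dequeue 5; queue=[6,7,2,0]; order=1,3,5
step 4: dequeue 6; queue=[7,2,0,4]; order=1,3,5,6
step 5: dequeue 7; queue=[2,0,4]; order=1,3,5,6,7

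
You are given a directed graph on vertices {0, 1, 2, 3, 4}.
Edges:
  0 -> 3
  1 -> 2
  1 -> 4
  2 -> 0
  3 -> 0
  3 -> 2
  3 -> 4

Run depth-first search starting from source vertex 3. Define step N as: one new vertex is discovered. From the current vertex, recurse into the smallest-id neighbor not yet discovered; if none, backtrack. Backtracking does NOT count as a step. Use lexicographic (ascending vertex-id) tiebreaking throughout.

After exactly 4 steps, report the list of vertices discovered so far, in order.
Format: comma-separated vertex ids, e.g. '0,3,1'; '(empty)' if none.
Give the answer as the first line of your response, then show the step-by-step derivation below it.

3,0,2,4

step 1: discover 3; path=3; order=3
step 2: discover 0; path=3>0; order=3,0
step 3: discover 2; path=3>2; order=3,0,2
step 4: discover 4; path=3>4; order=3,0,2,4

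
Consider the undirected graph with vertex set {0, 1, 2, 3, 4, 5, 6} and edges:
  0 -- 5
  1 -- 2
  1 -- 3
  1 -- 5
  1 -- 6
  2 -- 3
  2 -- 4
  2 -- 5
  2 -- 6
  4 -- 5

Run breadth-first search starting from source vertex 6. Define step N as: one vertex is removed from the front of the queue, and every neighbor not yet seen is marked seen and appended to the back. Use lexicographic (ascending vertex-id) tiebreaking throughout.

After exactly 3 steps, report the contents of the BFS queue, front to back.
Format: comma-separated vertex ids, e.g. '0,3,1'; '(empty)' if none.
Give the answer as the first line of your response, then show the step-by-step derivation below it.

3,5,4

step 1: dequeue 6; queue=[1,2]; order=6
step 2: dequeue 1; queue=[2,3,5]; order=6,1
step 3: dequeue 2; queue=[3,5,4]; order=6,1,2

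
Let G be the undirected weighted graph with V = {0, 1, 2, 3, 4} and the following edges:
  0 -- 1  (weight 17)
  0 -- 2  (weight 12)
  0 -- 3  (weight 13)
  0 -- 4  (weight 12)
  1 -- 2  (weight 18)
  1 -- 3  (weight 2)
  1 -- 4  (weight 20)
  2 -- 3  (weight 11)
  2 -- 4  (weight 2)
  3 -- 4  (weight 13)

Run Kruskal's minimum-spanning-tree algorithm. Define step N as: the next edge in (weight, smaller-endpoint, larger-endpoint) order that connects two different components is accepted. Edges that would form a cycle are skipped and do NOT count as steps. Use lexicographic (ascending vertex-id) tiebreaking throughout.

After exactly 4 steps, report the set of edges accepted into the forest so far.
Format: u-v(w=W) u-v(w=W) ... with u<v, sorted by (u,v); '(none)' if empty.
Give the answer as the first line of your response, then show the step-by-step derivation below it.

0-2(w=12) 1-3(w=2) 2-3(w=11) 2-4(w=2)

step 1: add edge 1-3 (w=2); MST = {1-3(w=2)}
step 2: add edge 2-4 (w=2); MST = {1-3(w=2) 2-4(w=2)}
step 3: add edge 2-3 (w=11); MST = {1-3(w=2) 2-3(w=11) 2-4(w=2)}
step 4: add edge 0-2 (w=12); MST = {0-2(w=12) 1-3(w=2) 2-3(w=11) 2-4(w=2)}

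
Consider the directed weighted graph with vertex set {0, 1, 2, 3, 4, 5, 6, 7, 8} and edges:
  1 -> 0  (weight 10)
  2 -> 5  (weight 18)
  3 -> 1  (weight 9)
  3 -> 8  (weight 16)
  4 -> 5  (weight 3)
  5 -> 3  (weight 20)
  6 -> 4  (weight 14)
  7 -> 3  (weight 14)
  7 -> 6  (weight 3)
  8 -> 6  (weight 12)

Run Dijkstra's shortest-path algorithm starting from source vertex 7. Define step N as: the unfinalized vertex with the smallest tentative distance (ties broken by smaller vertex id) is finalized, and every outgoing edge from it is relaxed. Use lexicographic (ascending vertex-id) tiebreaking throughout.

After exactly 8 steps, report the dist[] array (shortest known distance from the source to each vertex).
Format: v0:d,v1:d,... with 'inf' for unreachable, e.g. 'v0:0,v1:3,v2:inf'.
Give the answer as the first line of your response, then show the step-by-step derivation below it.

v0:33,v1:23,v2:inf,v3:14,v4:17,v5:20,v6:3,v7:0,v8:30

step 1: dist = v0:inf,v1:inf,v2:inf,v3:14,v4:inf,v5:inf,v6:3,v7:0,v8:inf
step 2: dist = v0:inf,v1:inf,v2:inf,v3:14,v4:17,v5:inf,v6:3,v7:0,v8:inf
step 3: dist = v0:inf,v1:23,v2:inf,v3:14,v4:17,v5:inf,v6:3,v7:0,v8:30
step 4: dist = v0:inf,v1:23,v2:inf,v3:14,v4:17,v5:20,v6:3,v7:0,v8:30
step 5: dist = v0:inf,v1:23,v2:inf,v3:14,v4:17,v5:20,v6:3,v7:0,v8:30
step 6: dist = v0:33,v1:23,v2:inf,v3:14,v4:17,v5:20,v6:3,v7:0,v8:30
step 7: dist = v0:33,v1:23,v2:inf,v3:14,v4:17,v5:20,v6:3,v7:0,v8:30
step 8: dist = v0:33,v1:23,v2:inf,v3:14,v4:17,v5:20,v6:3,v7:0,v8:30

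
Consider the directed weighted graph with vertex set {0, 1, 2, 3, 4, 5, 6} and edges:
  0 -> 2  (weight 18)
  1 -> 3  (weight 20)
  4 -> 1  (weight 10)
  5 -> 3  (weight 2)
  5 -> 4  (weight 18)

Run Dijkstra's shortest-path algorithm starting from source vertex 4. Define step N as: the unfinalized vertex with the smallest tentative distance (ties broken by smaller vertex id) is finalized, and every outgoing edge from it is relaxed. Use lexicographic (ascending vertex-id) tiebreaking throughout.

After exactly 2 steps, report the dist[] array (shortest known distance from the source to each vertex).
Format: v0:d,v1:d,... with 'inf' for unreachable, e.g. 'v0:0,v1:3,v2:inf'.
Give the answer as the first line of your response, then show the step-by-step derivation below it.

v0:inf,v1:10,v2:inf,v3:30,v4:0,v5:inf,v6:inf

step 1: dist = v0:inf,v1:10,v2:inf,v3:inf,v4:0,v5:inf,v6:inf
step 2: dist = v0:inf,v1:10,v2:inf,v3:30,v4:0,v5:inf,v6:inf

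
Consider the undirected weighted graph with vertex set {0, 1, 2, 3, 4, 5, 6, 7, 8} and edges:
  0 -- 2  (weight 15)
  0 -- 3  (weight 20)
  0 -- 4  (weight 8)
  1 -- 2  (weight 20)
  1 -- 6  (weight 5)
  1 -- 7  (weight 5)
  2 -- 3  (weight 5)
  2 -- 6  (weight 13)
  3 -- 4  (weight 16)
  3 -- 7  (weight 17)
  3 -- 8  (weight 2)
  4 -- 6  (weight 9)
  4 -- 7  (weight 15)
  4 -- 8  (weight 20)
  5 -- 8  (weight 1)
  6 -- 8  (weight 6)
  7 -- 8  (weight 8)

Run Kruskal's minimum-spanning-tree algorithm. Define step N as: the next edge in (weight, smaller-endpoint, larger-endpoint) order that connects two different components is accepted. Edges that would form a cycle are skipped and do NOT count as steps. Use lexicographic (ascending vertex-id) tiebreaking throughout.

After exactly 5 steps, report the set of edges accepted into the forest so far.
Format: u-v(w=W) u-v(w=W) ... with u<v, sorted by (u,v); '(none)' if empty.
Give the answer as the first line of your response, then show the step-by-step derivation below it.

1-6(w=5) 1-7(w=5) 2-3(w=5) 3-8(w=2) 5-8(w=1)

step 1: add edge 5-8 (w=1); MST = {5-8(w=1)}
step 2: add edge 3-8 (w=2); MST = {3-8(w=2) 5-8(w=1)}
step 3: add edge 1-6 (w=5); MST = {1-6(w=5) 3-8(w=2) 5-8(w=1)}
step 4: add edge 1-7 (w=5); MST = {1-6(w=5) 1-7(w=5) 3-8(w=2) 5-8(w=1)}
step 5: add edge 2-3 (w=5); MST = {1-6(w=5) 1-7(w=5) 2-3(w=5) 3-8(w=2) 5-8(w=1)}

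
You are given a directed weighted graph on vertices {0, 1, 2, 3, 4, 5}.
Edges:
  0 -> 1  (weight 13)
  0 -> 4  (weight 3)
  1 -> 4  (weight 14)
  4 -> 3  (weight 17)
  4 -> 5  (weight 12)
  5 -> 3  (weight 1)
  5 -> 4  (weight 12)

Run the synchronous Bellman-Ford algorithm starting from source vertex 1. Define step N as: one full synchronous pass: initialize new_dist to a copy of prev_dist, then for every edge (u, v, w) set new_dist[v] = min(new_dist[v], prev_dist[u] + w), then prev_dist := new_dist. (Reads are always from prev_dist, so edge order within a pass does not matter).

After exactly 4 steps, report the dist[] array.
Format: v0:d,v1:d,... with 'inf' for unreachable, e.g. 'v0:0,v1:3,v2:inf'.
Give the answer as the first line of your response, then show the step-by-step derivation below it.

v0:inf,v1:0,v2:inf,v3:27,v4:14,v5:26

step 1: dist = v0:inf,v1:0,v2:inf,v3:inf,v4:14,v5:inf
step 2: dist = v0:inf,v1:0,v2:inf,v3:31,v4:14,v5:26
step 3: dist = v0:inf,v1:0,v2:inf,v3:27,v4:14,v5:26
step 4: dist = v0:inf,v1:0,v2:inf,v3:27,v4:14,v5:26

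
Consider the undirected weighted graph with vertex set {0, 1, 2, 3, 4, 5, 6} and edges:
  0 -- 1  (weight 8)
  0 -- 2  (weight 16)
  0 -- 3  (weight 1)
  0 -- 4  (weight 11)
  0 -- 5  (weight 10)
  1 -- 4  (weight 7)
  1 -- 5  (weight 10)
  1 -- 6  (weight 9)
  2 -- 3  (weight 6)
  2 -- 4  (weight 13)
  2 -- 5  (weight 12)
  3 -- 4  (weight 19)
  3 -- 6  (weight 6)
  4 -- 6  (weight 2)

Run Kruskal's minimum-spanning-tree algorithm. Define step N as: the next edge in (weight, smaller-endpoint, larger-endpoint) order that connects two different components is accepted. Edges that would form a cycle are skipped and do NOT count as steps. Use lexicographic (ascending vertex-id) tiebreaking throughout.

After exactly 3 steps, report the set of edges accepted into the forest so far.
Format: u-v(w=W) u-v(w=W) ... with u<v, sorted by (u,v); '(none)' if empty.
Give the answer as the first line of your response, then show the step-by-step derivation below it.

0-3(w=1) 2-3(w=6) 4-6(w=2)

step 1: add edge 0-3 (w=1); MST = {0-3(w=1)}
step 2: add edge 4-6 (w=2); MST = {0-3(w=1) 4-6(w=2)}
step 3: add edge 2-3 (w=6); MST = {0-3(w=1) 2-3(w=6) 4-6(w=2)}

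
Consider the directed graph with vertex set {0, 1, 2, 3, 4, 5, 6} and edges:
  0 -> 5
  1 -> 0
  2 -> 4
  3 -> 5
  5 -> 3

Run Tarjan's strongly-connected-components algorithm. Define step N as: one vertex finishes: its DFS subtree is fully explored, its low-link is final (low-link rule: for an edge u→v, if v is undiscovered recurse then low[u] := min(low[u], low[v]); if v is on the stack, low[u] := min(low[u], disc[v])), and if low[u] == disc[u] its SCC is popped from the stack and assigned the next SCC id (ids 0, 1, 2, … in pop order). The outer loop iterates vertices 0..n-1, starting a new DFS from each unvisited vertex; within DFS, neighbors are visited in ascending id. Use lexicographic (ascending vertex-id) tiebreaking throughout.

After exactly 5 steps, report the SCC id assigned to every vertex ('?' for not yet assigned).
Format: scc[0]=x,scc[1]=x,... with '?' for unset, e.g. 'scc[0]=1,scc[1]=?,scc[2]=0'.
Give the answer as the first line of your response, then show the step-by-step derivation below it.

scc[0]=1,scc[1]=2,scc[2]=?,scc[3]=0,scc[4]=3,scc[5]=0,scc[6]=?

step 1: low=(low[0]=0,low[1]=?,low[2]=?,low[3]=1,low[4]=?,low[5]=1,low[6]=?); scc=(scc[0]=?,scc[1]=?,scc[2]=?,scc[3]=?,scc[4]=?,scc[5]=?,scc[6]=?)
step 2: low=(low[0]=0,low[1]=?,low[2]=?,low[3]=1,low[4]=?,low[5]=1,low[6]=?); scc=(scc[0]=?,scc[1]=?,scc[2]=?,scc[3]=0,scc[4]=?,scc[5]=0,scc[6]=?)
step 3: low=(low[0]=0,low[1]=?,low[2]=?,low[3]=1,low[4]=?,low[5]=1,low[6]=?); scc=(scc[0]=1,scc[1]=?,scc[2]=?,scc[3]=0,scc[4]=?,scc[5]=0,scc[6]=?)
step 4: low=(low[0]=0,low[1]=3,low[2]=?,low[3]=1,low[4]=?,low[5]=1,low[6]=?); scc=(scc[0]=1,scc[1]=2,scc[2]=?,scc[3]=0,scc[4]=?,scc[5]=0,scc[6]=?)
step 5: low=(low[0]=0,low[1]=3,low[2]=4,low[3]=1,low[4]=5,low[5]=1,low[6]=?); scc=(scc[0]=1,scc[1]=2,scc[2]=?,scc[3]=0,scc[4]=3,scc[5]=0,scc[6]=?)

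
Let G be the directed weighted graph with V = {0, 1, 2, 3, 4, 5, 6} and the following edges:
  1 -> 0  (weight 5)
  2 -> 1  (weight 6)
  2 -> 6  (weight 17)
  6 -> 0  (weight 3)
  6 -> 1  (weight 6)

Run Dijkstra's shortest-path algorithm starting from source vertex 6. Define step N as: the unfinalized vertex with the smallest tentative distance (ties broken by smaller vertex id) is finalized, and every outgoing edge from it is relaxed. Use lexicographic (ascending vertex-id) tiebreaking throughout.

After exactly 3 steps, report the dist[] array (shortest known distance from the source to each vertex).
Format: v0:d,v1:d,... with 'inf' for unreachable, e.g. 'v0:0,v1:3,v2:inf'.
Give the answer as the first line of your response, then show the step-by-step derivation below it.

v0:3,v1:6,v2:inf,v3:inf,v4:inf,v5:inf,v6:0

step 1: dist = v0:3,v1:6,v2:inf,v3:inf,v4:inf,v5:inf,v6:0
step 2: dist = v0:3,v1:6,v2:inf,v3:inf,v4:inf,v5:inf,v6:0
step 3: dist = v0:3,v1:6,v2:inf,v3:inf,v4:inf,v5:inf,v6:0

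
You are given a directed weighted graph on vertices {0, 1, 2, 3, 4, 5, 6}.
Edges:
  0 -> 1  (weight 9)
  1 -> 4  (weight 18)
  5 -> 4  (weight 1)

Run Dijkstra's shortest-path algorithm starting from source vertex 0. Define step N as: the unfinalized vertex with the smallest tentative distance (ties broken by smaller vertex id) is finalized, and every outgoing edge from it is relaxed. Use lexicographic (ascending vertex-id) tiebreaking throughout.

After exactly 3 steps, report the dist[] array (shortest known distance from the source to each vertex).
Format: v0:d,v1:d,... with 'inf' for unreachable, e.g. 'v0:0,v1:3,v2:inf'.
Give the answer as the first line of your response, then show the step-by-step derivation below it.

v0:0,v1:9,v2:inf,v3:inf,v4:27,v5:inf,v6:inf

step 1: dist = v0:0,v1:9,v2:inf,v3:inf,v4:inf,v5:inf,v6:inf
step 2: dist = v0:0,v1:9,v2:inf,v3:inf,v4:27,v5:inf,v6:inf
step 3: dist = v0:0,v1:9,v2:inf,v3:inf,v4:27,v5:inf,v6:inf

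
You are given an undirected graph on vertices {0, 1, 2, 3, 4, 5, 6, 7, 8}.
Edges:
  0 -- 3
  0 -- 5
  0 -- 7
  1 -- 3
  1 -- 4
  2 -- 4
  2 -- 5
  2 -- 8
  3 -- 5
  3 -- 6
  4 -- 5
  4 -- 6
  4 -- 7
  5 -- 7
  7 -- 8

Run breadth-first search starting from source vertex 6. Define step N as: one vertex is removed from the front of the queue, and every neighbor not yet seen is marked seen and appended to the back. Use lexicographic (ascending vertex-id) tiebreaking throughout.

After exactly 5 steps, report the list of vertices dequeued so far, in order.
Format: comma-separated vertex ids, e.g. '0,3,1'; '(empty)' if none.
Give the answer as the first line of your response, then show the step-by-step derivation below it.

6,3,4,0,1

step 1: dequeue 6; queue=[3,4]; order=6
step 2: dequeue 3; queue=[4,0,1,5]; order=6,3
step 3: dequeue 4; queue=[0,1,5,2,7]; order=6,3,4
step 4: dequeue 0; queue=[1,5,2,7]; order=6,3,4,0
step 5: dequeue 1; queue=[5,2,7]; order=6,3,4,0,1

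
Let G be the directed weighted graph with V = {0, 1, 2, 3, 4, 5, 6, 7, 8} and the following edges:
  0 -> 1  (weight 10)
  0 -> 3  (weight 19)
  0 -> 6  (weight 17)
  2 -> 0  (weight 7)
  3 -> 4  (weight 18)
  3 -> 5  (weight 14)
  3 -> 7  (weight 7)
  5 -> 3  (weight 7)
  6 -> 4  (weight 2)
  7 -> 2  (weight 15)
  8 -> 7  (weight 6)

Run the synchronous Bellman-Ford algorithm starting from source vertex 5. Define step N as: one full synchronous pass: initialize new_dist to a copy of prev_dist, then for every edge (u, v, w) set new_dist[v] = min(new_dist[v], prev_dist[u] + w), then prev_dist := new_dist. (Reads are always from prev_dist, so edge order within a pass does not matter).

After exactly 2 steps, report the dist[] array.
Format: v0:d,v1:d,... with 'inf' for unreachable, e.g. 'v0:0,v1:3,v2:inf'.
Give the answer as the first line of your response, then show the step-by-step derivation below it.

v0:inf,v1:inf,v2:inf,v3:7,v4:25,v5:0,v6:inf,v7:14,v8:inf

step 1: dist = v0:inf,v1:inf,v2:inf,v3:7,v4:inf,v5:0,v6:inf,v7:inf,v8:inf
step 2: dist = v0:inf,v1:inf,v2:inf,v3:7,v4:25,v5:0,v6:inf,v7:14,v8:inf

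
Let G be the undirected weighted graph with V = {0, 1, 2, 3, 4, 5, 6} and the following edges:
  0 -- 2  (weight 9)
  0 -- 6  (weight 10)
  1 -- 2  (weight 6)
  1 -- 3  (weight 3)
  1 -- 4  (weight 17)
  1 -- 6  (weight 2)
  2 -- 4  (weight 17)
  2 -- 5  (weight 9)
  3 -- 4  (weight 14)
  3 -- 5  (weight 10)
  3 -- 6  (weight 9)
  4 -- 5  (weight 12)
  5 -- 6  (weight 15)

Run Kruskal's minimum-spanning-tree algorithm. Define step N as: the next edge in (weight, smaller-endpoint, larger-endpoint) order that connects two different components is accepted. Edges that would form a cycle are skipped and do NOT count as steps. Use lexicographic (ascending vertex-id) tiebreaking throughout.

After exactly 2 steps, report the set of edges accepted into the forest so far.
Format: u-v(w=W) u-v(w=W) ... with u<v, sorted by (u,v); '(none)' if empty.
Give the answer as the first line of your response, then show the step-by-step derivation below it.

1-3(w=3) 1-6(w=2)

step 1: add edge 1-6 (w=2); MST = {1-6(w=2)}
step 2: add edge 1-3 (w=3); MST = {1-3(w=3) 1-6(w=2)}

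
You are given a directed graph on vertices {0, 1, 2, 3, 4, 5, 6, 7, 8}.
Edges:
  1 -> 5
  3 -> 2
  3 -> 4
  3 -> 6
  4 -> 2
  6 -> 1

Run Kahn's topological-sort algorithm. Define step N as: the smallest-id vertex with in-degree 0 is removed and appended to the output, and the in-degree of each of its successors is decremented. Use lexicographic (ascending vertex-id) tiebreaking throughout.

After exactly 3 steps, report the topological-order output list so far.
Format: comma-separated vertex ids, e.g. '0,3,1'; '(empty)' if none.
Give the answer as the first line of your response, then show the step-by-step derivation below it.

0,3,4

step 1: output 0; order=[0]; indeg=(0,1,2,0,1,1,1,0,0)
step 2: output 3; order=[0,3]; indeg=(0,1,1,0,0,1,0,0,0)
step 3: output 4; order=[0,3,4]; indeg=(0,1,0,0,0,1,0,0,0)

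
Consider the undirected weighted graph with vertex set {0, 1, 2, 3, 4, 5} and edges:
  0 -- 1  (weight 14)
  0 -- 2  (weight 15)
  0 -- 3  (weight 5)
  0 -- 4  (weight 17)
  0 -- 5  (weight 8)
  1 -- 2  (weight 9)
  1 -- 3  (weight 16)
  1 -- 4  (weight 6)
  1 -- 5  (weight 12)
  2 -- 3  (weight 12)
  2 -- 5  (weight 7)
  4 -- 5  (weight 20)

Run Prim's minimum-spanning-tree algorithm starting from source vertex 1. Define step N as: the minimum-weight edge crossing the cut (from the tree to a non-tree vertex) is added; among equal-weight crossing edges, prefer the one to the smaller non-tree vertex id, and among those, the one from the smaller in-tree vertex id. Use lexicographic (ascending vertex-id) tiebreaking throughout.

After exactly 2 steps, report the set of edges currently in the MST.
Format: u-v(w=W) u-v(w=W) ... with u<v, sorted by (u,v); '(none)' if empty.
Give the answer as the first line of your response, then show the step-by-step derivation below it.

1-2(w=9) 1-4(w=6)

step 1: add edge 1-4 (w=6); MST = {1-4(w=6)}
step 2: add edge 1-2 (w=9); MST = {1-2(w=9) 1-4(w=6)}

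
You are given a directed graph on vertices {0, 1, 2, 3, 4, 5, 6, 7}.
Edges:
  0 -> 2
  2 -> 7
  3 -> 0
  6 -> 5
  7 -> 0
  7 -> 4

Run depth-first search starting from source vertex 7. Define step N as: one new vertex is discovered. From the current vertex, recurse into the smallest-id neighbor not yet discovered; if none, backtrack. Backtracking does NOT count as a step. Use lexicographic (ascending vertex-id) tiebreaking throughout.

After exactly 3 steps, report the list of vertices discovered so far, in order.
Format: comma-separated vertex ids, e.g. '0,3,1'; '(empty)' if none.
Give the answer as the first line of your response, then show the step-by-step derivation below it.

7,0,2

step 1: discover 7; path=7; order=7
step 2: discover 0; path=7>0; order=7,0
step 3: discover 2; path=7>0>2; order=7,0,2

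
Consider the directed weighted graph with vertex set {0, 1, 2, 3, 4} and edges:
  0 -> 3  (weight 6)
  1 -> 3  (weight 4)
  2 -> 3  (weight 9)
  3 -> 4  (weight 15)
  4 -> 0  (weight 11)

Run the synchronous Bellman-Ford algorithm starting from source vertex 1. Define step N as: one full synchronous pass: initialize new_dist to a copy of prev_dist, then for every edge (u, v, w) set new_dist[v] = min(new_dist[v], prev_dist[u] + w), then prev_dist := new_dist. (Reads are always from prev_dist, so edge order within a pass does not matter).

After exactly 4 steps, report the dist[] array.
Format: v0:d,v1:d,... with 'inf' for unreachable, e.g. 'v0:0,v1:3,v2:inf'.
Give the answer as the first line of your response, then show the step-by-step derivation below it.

v0:30,v1:0,v2:inf,v3:4,v4:19

step 1: dist = v0:inf,v1:0,v2:inf,v3:4,v4:inf
step 2: dist = v0:inf,v1:0,v2:inf,v3:4,v4:19
step 3: dist = v0:30,v1:0,v2:inf,v3:4,v4:19
step 4: dist = v0:30,v1:0,v2:inf,v3:4,v4:19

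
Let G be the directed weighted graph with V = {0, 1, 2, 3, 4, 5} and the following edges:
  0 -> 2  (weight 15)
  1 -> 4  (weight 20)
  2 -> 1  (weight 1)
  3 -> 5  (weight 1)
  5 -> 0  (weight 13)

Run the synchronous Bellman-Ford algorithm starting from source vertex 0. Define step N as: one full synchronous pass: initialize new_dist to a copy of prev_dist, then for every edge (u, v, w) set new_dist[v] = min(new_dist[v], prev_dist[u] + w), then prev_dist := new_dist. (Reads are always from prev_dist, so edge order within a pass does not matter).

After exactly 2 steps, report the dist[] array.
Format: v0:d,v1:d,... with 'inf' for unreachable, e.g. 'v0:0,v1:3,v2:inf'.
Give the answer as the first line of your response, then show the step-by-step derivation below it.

v0:0,v1:16,v2:15,v3:inf,v4:inf,v5:inf

step 1: dist = v0:0,v1:inf,v2:15,v3:inf,v4:inf,v5:inf
step 2: dist = v0:0,v1:16,v2:15,v3:inf,v4:inf,v5:inf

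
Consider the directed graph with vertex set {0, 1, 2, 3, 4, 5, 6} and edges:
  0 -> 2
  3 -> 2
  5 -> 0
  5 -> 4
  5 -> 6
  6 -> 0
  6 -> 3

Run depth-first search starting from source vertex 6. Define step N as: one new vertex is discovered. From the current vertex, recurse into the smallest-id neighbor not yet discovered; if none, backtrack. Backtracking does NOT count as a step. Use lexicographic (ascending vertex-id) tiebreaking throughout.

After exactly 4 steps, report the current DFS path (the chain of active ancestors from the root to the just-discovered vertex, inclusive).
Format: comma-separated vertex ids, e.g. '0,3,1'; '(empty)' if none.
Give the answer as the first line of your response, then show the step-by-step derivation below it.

6,3

step 1: discover 6; path=6; order=6
step 2: discover 0; path=6>0; order=6,0
step 3: discover 2; path=6>0>2; order=6,0,2
step 4: discover 3; path=6>3; order=6,0,2,3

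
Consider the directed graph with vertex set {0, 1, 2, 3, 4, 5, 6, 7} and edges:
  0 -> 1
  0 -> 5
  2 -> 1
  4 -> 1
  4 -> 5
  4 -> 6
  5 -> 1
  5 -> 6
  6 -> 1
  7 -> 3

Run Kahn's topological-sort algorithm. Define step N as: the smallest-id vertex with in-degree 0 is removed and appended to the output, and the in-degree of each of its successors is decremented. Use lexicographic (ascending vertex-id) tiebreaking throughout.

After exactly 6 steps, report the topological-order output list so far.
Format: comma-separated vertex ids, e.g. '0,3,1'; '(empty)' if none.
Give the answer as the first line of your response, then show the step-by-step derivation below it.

0,2,4,5,6,1

step 1: output 0; order=[0]; indeg=(0,4,0,1,0,1,2,0)
step 2: output 2; order=[0,2]; indeg=(0,3,0,1,0,1,2,0)
step 3: output 4; order=[0,2,4]; indeg=(0,2,0,1,0,0,1,0)
step 4: output 5; order=[0,2,4,5]; indeg=(0,1,0,1,0,0,0,0)
step 5: output 6; order=[0,2,4,5,6]; indeg=(0,0,0,1,0,0,0,0)
step 6: output 1; order=[0,2,4,5,6,1]; indeg=(0,0,0,1,0,0,0,0)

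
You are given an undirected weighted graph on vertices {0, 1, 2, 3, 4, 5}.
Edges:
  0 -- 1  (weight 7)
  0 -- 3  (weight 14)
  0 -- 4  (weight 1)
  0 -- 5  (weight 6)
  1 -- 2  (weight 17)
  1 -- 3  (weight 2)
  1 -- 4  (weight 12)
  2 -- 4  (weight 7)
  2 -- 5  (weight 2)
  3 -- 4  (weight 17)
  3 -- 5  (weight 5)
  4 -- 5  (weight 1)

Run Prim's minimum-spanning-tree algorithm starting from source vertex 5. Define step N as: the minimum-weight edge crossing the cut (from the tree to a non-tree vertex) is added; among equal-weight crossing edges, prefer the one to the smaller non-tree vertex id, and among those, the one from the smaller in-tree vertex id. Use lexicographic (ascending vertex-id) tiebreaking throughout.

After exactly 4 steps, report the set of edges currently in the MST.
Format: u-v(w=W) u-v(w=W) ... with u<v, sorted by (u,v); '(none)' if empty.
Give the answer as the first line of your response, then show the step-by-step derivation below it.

0-4(w=1) 2-5(w=2) 3-5(w=5) 4-5(w=1)

step 1: add edge 4-5 (w=1); MST = {4-5(w=1)}
step 2: add edge 0-4 (w=1); MST = {0-4(w=1) 4-5(w=1)}
step 3: add edge 2-5 (w=2); MST = {0-4(w=1) 2-5(w=2) 4-5(w=1)}
step 4: add edge 3-5 (w=5); MST = {0-4(w=1) 2-5(w=2) 3-5(w=5) 4-5(w=1)}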